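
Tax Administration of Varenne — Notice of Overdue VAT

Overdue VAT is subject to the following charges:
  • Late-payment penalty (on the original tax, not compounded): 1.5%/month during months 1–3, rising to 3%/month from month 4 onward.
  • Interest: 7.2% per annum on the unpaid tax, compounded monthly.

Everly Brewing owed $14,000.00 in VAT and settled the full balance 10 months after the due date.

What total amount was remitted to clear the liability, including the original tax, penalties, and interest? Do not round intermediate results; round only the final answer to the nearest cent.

$18,433.05

Penalty, months 1–3: 3 × 1.5% × $14,000.00 = $630.00
Penalty, months 4–10: 7 × 3% × $14,000.00 = $2,940.00
Interest (7.2%/yr ÷ 12 = 0.6%/month): $14,000.00 × ((1 + 0.006)^10 − 1) = $863.0467…
Total = $14,000.00 + $3,570.0000 + $863.0467… = $18,433.05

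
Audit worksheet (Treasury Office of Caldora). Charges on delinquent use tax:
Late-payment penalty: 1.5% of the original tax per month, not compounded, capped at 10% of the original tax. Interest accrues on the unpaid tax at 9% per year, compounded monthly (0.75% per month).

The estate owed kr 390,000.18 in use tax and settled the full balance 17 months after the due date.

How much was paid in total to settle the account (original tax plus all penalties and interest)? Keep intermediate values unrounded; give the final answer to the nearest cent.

kr 481,823.60

Penalty (uncapped): 17 × 1.5% × kr 390,000.18 = kr 99,450.05…; cap = 10% × kr 390,000.18 = kr 39,000.02… → penalty = kr 39,000.02…
Interest: kr 390,000.18 × ((1 + 0.0075)^17 − 1) = kr 390,000.18 × 0.1354446… = kr 52,823.4007…
Total = kr 390,000.18 + kr 39,000.0180 + kr 52,823.4007… = kr 481,823.60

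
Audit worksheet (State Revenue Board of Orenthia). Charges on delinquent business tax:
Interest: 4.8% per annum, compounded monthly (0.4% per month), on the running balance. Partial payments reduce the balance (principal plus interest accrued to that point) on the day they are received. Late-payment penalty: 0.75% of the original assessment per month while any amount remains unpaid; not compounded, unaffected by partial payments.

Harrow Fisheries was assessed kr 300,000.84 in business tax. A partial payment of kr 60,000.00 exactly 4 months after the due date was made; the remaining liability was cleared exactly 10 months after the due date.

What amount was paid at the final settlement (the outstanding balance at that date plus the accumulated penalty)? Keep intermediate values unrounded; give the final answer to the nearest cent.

kr 273,264.78

Balance at month 4: kr 300,000.8400 × (1 + 0.004)^4 = kr 304,829.7304…
After kr 60,000.00 payment: kr 304,829.7304… − kr 60,000.00 = kr 244,829.7304…
Balance at month 10: kr 244,829.7304… × (1 + 0.004)^6 = kr 250,764.7174…
Penalty: 10 × 0.75% × kr 300,000.84 = kr 22,500.06…
Final settlement = outstanding balance + penalty = kr 250,764.7174… + kr 22,500.06… = kr 273,264.78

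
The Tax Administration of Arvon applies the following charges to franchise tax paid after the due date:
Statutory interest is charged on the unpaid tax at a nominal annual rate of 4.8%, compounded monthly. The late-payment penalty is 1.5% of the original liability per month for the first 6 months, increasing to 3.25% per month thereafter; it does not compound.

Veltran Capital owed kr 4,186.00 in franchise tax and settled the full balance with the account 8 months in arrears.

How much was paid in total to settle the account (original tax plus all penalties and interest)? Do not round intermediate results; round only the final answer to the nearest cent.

Penalty, months 1–6: 6 × 1.5% × kr 4,186.00 = kr 376.74
Penalty, months 7–8: 2 × 3.25% × kr 4,186.00 = kr 272.09
Interest (4.8%/yr ÷ 12 = 0.4%/month): kr 4,186.00 × ((1 + 0.004)^8 − 1) = kr 135.8424…
Total = kr 4,186.00 + kr 648.8300 + kr 135.8424… = kr 4,970.67

kr 4,970.67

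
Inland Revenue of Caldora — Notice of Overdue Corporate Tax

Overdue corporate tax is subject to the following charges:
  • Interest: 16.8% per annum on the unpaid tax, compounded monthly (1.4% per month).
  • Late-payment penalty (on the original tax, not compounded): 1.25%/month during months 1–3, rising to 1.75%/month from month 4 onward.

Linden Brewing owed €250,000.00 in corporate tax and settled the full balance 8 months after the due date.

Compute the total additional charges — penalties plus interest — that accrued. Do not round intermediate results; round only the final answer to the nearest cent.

€60,661.10

Penalty, months 1–3: 3 × 1.25% × €250,000.00 = €9,375.00
Penalty, months 4–8: 5 × 1.75% × €250,000.00 = €21,875.00
Interest: €250,000.00 × ((1 + 0.014)^8 − 1) = €250,000.00 × 0.1176444… = €29,411.0959…
Penalties + interest = €31,250.0000 + €29,411.0959… = €60,661.10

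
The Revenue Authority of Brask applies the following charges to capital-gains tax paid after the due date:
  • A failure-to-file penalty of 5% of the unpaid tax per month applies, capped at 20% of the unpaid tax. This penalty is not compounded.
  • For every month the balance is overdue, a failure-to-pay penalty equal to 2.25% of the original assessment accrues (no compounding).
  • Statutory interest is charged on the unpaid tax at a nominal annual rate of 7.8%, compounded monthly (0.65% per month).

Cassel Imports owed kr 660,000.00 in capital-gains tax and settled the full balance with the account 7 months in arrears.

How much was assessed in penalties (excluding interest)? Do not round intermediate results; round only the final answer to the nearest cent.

kr 235,950.00

Failure-to-file: 7 × 5% × kr 660,000.00 = kr 231,000.00, capped at 20% × kr 660,000.00 = kr 132,000.00
Failure-to-pay penalty: 7 × 2.25% × kr 660,000.00 = kr 103,950.00
Total penalty = kr 132,000.00 + kr 103,950.00 = kr 235,950.00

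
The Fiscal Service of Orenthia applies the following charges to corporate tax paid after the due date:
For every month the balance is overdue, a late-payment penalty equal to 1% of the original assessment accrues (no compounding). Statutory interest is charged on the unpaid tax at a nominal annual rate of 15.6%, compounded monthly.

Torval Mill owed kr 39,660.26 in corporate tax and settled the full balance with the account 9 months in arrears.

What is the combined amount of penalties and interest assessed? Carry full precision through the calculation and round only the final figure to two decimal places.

Late-payment penalty: 9 × 1% × kr 39,660.26 = kr 3,569.42…
Interest (15.6%/yr ÷ 12 = 1.3%/month): kr 39,660.26 × ((1 + 0.013)^9 − 1) = kr 4,889.0073…
Penalties + interest = kr 3,569.4234 + kr 4,889.0073… = kr 8,458.43

kr 8,458.43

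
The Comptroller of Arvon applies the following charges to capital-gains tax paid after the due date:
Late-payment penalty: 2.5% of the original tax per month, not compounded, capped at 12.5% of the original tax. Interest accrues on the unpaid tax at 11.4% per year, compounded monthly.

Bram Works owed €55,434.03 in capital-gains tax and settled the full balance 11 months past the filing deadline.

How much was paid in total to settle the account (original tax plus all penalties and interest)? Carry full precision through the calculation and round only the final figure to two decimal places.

€68,439.29

Penalty (uncapped): 11 × 2.5% × €55,434.03 = €15,244.36…; cap = 12.5% × €55,434.03 = €6,929.25… → penalty = €6,929.25…
Interest (11.4%/yr ÷ 12 = 0.95%/month): €55,434.03 × ((1 + 0.0095)^11 − 1) = €6,076.0099…
Total = €55,434.03 + €6,929.2538… + €6,076.0099… = €68,439.29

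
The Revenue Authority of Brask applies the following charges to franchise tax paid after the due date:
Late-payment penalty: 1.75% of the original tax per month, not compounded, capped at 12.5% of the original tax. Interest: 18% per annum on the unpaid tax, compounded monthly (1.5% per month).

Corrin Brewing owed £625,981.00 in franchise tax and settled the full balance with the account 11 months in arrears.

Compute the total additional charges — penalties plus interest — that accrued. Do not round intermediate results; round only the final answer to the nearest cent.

Penalty (uncapped): 11 × 1.75% × £625,981.00 = £120,501.34…; cap = 12.5% × £625,981.00 = £78,247.63… → penalty = £78,247.63…
Interest: £625,981.00 × ((1 + 0.015)^11 − 1) = £625,981.00 × 0.1779489… = £111,392.6538…
Penalties + interest = £78,247.6250 + £111,392.6538… = £189,640.28

£189,640.28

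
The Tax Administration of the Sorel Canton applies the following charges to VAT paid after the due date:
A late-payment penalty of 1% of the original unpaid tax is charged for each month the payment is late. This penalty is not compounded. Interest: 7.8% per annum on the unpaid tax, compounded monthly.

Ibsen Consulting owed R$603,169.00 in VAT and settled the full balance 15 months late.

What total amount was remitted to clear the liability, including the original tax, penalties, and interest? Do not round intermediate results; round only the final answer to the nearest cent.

R$755,206.00

Late-payment penalty: 15 × 1% × R$603,169.00 = R$90,475.35
Interest (7.8%/yr ÷ 12 = 0.65%/month): R$603,169.00 × ((1 + 0.0065)^15 − 1) = R$61,561.6455…
Total = R$603,169.00 + R$90,475.3500 + R$61,561.6455… = R$755,206.00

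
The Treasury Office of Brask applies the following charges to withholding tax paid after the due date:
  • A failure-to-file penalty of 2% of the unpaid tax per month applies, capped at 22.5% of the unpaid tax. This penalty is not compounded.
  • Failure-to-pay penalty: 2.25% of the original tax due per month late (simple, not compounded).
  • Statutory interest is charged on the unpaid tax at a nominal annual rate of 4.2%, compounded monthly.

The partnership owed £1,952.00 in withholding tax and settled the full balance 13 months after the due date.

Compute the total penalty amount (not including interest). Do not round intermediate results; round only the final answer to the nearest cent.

Failure-to-file: 13 × 2% × £1,952.00 = £507.52, capped at 22.5% × £1,952.00 = £439.20
Failure-to-pay penalty = 2.25% × £1,952.00 × 13 mo = £570.96
Total penalty = £439.20 + £570.96 = £1,010.16

£1,010.16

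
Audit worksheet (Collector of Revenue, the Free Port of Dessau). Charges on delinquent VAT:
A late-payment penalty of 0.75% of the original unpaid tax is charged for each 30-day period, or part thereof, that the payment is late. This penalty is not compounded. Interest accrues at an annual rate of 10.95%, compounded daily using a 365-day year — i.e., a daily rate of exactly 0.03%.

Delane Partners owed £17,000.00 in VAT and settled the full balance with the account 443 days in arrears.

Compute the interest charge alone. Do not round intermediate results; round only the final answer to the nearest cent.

Interest: £17,000.00 × ((1 + 0.0003)^443 − 1) = £17,000.00 × 0.14211302… = £2,415.9213…

£2,415.92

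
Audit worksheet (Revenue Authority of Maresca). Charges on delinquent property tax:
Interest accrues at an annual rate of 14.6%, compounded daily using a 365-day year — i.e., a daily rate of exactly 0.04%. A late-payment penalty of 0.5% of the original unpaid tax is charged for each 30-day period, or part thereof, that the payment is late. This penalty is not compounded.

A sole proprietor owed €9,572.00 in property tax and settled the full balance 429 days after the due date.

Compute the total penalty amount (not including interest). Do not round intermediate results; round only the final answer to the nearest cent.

Penalty periods: ⌈429/30⌉ = 15; penalty = 15 × 0.5% × €9,572.00 = €717.90

€717.90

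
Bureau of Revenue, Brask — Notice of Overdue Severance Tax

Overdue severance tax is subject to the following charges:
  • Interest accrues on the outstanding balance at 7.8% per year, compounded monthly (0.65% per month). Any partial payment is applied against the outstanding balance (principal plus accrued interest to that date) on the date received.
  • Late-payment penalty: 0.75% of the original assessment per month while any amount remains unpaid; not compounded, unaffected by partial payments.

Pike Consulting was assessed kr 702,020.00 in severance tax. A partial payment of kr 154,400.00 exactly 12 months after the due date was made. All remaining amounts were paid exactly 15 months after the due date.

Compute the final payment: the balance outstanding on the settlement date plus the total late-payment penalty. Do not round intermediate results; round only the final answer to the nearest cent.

Balance at month 12: kr 702,020.0000 × (1 + 0.0065)^12 = kr 758,778.1839…
After kr 154,400.00 payment: kr 758,778.1839… − kr 154,400.00 = kr 604,378.1839…
Balance at month 15: kr 604,378.1839… × (1 + 0.0065)^3 = kr 616,240.3294…
Penalty: 15 × 0.75% × kr 702,020.00 = kr 78,977.25
Final settlement = outstanding balance + penalty = kr 616,240.3294… + kr 78,977.25 = kr 695,217.58

kr 695,217.58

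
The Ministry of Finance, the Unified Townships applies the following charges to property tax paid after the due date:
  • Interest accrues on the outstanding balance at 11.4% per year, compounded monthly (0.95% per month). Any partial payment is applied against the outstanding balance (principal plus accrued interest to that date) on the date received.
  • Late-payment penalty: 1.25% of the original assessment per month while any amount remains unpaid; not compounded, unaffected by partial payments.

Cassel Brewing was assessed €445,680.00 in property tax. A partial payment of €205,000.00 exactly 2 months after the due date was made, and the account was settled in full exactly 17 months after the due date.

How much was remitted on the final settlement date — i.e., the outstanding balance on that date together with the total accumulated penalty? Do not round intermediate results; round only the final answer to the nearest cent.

Balance at month 2: €445,680.0000 × (1 + 0.0095)^2 = €454,188.1426…
After €205,000.00 payment: €454,188.1426… − €205,000.00 = €249,188.1426…
Balance at month 17: €249,188.1426… × (1 + 0.0095)^15 = €287,158.8611…
Penalty: 17 × 1.25% × €445,680.00 = €94,707.00
Final settlement = outstanding balance + penalty = €287,158.8611… + €94,707.00 = €381,865.86

€381,865.86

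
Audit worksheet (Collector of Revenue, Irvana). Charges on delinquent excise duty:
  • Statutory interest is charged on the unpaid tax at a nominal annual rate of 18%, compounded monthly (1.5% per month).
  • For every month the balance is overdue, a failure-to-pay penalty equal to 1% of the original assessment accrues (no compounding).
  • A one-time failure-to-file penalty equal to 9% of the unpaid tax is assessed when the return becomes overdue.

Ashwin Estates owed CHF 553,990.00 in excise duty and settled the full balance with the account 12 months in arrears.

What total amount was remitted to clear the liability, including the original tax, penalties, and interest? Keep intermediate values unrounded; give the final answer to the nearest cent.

Failure-to-file penalty: 9% × CHF 553,990.00 = CHF 49,859.10
Failure-to-pay penalty = 1% × CHF 553,990.00 × 12 mo = CHF 66,478.80
Interest: CHF 553,990.00 × ((1 + 0.015)^12 − 1) = CHF 553,990.00 × 0.1956182… = CHF 108,370.5108…
Total = CHF 553,990.00 + CHF 116,337.9000 + CHF 108,370.5108… = CHF 778,698.41

CHF 778,698.41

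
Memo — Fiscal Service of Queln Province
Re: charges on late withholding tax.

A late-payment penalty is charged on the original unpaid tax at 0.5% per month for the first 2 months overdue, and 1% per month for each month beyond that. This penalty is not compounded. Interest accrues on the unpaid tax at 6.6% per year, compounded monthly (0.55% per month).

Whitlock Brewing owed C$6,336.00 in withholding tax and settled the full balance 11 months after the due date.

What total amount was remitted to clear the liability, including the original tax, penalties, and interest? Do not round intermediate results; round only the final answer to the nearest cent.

C$7,363.65

Penalty, months 1–2: 2 × 0.5% × C$6,336.00 = C$63.36
Penalty, months 3–11: 9 × 1% × C$6,336.00 = C$570.24
Interest: C$6,336.00 × ((1 + 0.0055)^11 − 1) = C$6,336.00 × 0.0621915… = C$394.0454…
Total = C$6,336.00 + C$633.6000 + C$394.0454… = C$7,363.65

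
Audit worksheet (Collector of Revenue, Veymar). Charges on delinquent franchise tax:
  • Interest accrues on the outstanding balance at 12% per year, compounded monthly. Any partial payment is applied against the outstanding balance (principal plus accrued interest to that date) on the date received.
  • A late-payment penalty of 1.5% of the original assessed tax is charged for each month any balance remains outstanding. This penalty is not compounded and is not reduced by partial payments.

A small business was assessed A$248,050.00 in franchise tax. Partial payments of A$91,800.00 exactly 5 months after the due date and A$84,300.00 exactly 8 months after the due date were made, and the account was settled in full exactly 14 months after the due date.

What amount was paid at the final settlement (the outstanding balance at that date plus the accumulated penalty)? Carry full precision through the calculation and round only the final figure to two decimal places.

A$147,331.12

Monthly rate = 12% ÷ 12 = 1%
Balance at month 5: A$248,050.0000 × (1 + 0.01)^5 = A$260,703.0429…
After A$91,800.00 payment: A$260,703.0429… − A$91,800.00 = A$168,903.0429…
Balance at month 8: A$168,903.0429… × (1 + 0.01)^3 = A$174,020.9740…
After A$84,300.00 payment: A$174,020.9740… − A$84,300.00 = A$89,720.9740…
Balance at month 14: A$89,720.9740… × (1 + 0.01)^6 = A$95,240.6219…
Penalty: 14 × 1.5% × A$248,050.00 = A$52,090.50
Final settlement = outstanding balance + penalty = A$95,240.6219… + A$52,090.50 = A$147,331.12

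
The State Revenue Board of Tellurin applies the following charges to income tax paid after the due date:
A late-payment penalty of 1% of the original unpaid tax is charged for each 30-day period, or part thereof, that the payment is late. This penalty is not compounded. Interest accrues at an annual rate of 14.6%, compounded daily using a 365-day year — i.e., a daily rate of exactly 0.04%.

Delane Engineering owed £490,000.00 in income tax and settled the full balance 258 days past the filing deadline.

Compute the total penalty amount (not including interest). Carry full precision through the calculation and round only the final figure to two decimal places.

Penalty periods: ⌈258/30⌉ = 9; penalty = 9 × 1% × £490,000.00 = £44,100.00

£44,100.00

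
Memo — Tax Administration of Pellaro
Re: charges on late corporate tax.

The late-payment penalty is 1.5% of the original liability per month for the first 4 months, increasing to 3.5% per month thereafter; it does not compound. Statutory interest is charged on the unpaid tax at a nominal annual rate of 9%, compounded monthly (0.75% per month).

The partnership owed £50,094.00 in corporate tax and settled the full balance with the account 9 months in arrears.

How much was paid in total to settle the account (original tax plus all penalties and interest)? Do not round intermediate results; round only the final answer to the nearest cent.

£65,350.67

Penalty, months 1–4: 4 × 1.5% × £50,094.00 = £3,005.64
Penalty, months 5–9: 5 × 3.5% × £50,094.00 = £8,766.45
Interest: £50,094.00 × ((1 + 0.0075)^9 − 1) = £50,094.00 × 0.0695608… = £3,484.5807…
Total = £50,094.00 + £11,772.0900 + £3,484.5807… = £65,350.67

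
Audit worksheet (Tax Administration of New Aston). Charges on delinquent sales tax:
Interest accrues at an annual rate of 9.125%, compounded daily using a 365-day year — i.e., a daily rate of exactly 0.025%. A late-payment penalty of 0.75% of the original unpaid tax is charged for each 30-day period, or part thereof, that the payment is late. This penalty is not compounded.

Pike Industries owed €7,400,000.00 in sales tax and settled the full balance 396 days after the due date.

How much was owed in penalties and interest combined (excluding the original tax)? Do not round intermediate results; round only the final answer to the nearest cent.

€1,546,989.53

Penalty periods: ⌈396/30⌉ = 14; penalty = 14 × 0.75% × €7,400,000.00 = €777,000.00
Interest: €7,400,000.00 × ((1 + 0.00025)^396 − 1) = €7,400,000.00 × 0.10405264… = €769,989.5293…
Penalties + interest = €777,000.0000 + €769,989.5293… = €1,546,989.53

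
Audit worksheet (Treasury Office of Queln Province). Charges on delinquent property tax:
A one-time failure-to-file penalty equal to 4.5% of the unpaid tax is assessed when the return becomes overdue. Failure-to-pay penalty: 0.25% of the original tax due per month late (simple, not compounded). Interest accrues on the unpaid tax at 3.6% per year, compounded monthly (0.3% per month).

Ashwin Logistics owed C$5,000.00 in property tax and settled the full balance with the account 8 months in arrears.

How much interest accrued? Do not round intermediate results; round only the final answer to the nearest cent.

Interest: C$5,000.00 × ((1 + 0.003)^8 − 1) = C$5,000.00 × 0.0242535… = C$121.2676…

C$121.27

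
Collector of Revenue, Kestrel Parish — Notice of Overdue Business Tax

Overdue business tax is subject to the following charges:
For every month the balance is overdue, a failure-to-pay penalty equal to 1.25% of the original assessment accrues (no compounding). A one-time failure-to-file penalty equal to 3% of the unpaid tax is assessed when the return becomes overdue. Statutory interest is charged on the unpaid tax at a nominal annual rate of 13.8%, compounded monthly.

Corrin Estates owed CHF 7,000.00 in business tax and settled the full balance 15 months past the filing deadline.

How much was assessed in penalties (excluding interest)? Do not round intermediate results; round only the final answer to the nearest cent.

CHF 1,522.50

Failure-to-file penalty: 3% × CHF 7,000.00 = CHF 210.00
Failure-to-pay penalty: 15 × 1.25% × CHF 7,000.00 = CHF 1,312.50
Total penalty = CHF 210.00 + CHF 1,312.50 = CHF 1,522.50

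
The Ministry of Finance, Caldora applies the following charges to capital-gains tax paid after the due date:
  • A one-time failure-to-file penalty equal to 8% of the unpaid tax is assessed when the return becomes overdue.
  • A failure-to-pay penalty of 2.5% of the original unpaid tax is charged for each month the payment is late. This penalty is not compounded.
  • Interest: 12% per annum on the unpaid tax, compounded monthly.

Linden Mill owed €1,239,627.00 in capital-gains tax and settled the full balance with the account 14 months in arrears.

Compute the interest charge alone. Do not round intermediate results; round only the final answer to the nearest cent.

Interest (12%/yr ÷ 12 = 1%/month): €1,239,627.00 × ((1 + 0.01)^14 − 1) = €185,292.2705…

€185,292.27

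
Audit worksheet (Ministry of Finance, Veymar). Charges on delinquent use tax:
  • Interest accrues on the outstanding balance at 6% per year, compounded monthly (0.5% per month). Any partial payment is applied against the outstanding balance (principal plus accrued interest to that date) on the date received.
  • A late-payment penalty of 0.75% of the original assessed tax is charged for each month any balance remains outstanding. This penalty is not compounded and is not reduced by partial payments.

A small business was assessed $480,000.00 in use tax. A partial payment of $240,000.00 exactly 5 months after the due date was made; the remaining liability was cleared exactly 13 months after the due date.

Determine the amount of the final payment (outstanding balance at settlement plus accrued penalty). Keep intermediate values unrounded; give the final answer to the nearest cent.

Balance at month 5: $480,000.0000 × (1 + 0.005)^5 = $492,120.6015…
After $240,000.00 payment: $492,120.6015… − $240,000.00 = $252,120.6015…
Balance at month 13: $252,120.6015… × (1 + 0.005)^8 = $262,383.6859…
Penalty: 13 × 0.75% × $480,000.00 = $46,800.00
Final settlement = outstanding balance + penalty = $262,383.6859… + $46,800.00 = $309,183.69

$309,183.69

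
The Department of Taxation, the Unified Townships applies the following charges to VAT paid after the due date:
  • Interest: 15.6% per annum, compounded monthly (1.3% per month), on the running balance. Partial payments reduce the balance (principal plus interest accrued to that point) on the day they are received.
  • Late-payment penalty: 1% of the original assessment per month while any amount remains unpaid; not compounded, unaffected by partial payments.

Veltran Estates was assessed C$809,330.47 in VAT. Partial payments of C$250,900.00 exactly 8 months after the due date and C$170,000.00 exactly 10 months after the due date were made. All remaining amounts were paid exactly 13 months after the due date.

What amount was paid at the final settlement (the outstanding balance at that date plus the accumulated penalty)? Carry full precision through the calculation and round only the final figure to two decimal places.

Balance at month 8: C$809,330.4700 × (1 + 0.013)^8 = C$897,431.7992…
After C$250,900.00 payment: C$897,431.7992… − C$250,900.00 = C$646,531.7992…
Balance at month 10: C$646,531.7992… × (1 + 0.013)^2 = C$663,450.8899…
After C$170,000.00 payment: C$663,450.8899… − C$170,000.00 = C$493,450.8899…
Balance at month 13: C$493,450.8899… × (1 + 0.013)^3 = C$512,946.7383…
Penalty: 13 × 1% × C$809,330.47 = C$105,212.96…
Final settlement = outstanding balance + penalty = C$512,946.7383… + C$105,212.96… = C$618,159.70

C$618,159.70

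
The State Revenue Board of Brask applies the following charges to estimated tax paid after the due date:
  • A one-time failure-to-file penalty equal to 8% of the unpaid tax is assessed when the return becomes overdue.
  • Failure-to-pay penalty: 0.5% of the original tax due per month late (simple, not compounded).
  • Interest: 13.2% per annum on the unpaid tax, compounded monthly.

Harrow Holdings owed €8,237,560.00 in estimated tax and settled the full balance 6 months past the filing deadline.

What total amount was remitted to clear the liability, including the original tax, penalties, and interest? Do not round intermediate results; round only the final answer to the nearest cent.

€9,702,542.83

Failure-to-file penalty: 8% × €8,237,560.00 = €659,004.80
Failure-to-pay penalty = 0.5% × €8,237,560.00 × 6 mo = €247,126.80
Interest (13.2%/yr ÷ 12 = 1.1%/month): €8,237,560.00 × ((1 + 0.011)^6 − 1) = €558,851.2323…
Total = €8,237,560.00 + €906,131.6000 + €558,851.2323… = €9,702,542.83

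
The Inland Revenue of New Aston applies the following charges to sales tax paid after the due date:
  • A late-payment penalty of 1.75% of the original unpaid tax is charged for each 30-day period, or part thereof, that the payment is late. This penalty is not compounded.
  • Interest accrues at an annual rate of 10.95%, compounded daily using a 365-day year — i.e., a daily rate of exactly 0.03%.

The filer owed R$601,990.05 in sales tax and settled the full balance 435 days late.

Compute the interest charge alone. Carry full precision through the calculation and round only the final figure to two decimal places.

R$83,902.75

Interest: R$601,990.05 × ((1 + 0.0003)^435 − 1) = R$601,990.05 × 0.13937564… = R$83,902.7490…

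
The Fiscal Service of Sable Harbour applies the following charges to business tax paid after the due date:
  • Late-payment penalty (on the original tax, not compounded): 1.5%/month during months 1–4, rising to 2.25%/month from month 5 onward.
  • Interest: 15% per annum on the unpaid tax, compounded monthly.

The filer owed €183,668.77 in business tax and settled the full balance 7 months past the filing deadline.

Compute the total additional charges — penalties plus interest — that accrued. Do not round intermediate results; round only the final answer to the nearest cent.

€40,104.16

Penalty, months 1–4: 4 × 1.5% × €183,668.77 = €11,020.13…
Penalty, months 5–7: 3 × 2.25% × €183,668.77 = €12,397.64…
Interest (15%/yr ÷ 12 = 1.25%/month): €183,668.77 × ((1 + 0.0125)^7 − 1) = €16,686.3941…
Penalties + interest = €23,417.7682… + €16,686.3941… = €40,104.16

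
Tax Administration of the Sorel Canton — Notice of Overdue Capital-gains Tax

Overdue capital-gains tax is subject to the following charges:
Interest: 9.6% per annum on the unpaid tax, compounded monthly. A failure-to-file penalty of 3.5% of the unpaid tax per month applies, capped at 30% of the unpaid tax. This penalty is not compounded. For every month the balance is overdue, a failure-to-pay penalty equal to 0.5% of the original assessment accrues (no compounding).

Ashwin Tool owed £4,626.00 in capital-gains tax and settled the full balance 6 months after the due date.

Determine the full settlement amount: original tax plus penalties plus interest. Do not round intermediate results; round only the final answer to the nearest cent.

Failure-to-file: 6 × 3.5% × £4,626.00 = £971.46 (under the 30% cap)
Failure-to-pay penalty = 0.5% × £4,626.00 × 6 mo = £138.78
Interest (9.6%/yr ÷ 12 = 0.8%/month): £4,626.00 × ((1 + 0.008)^6 − 1) = £226.5366…
Total = £4,626.00 + £1,110.2400 + £226.5366… = £5,962.78

£5,962.78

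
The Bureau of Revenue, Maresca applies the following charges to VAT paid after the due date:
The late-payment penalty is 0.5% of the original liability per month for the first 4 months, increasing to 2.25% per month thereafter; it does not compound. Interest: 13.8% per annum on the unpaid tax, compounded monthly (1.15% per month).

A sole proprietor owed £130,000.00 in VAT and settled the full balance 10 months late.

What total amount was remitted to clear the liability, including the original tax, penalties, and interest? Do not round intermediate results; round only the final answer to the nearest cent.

£165,897.87

Penalty, months 1–4: 4 × 0.5% × £130,000.00 = £2,600.00
Penalty, months 5–10: 6 × 2.25% × £130,000.00 = £17,550.00
Interest: £130,000.00 × ((1 + 0.0115)^10 − 1) = £130,000.00 × 0.1211375… = £15,747.8723…
Total = £130,000.00 + £20,150.0000 + £15,747.8723… = £165,897.87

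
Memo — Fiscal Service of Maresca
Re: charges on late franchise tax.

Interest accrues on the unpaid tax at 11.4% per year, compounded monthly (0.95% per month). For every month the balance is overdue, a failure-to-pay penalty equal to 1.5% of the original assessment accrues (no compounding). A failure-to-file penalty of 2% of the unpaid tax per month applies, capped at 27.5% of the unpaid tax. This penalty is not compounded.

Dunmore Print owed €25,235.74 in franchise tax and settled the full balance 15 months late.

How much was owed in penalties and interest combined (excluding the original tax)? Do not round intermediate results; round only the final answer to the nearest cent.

€16,463.23

Failure-to-file: 15 × 2% × €25,235.74 = €7,570.72…, capped at 27.5% × €25,235.74 = €6,939.83…
Failure-to-pay penalty = 1.5% × €25,235.74 × 15 mo = €5,678.04…
Interest: €25,235.74 × ((1 + 0.0095)^15 − 1) = €25,235.74 × 0.1523777… = €3,845.3643…
Penalties + interest = €12,617.8700 + €3,845.3643… = €16,463.23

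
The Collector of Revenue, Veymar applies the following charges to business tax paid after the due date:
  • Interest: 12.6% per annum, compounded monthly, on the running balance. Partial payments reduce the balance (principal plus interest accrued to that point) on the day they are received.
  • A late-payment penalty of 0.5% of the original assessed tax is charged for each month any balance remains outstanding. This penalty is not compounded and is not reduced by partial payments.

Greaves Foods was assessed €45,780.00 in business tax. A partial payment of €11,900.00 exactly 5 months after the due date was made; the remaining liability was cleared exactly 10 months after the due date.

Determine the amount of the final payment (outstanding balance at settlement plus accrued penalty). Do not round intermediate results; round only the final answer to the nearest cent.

€40,571.50

Monthly rate = 12.6% ÷ 12 = 1.05%
Balance at month 5: €45,780.0000 × (1 + 0.0105)^5 = €48,234.4552…
After €11,900.00 payment: €48,234.4552… − €11,900.00 = €36,334.4552…
Balance at month 10: €36,334.4552… × (1 + 0.0105)^5 = €38,282.4957…
Penalty: 10 × 0.5% × €45,780.00 = €2,289.00
Final settlement = outstanding balance + penalty = €38,282.4957… + €2,289.00 = €40,571.50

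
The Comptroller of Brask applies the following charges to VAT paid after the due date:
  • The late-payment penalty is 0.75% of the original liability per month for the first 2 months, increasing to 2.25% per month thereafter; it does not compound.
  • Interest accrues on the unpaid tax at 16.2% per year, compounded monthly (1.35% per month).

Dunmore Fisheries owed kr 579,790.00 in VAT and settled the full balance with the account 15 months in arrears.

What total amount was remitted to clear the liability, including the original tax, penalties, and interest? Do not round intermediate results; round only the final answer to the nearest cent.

kr 887,254.05

Penalty, months 1–2: 2 × 0.75% × kr 579,790.00 = kr 8,696.85
Penalty, months 3–15: 13 × 2.25% × kr 579,790.00 = kr 169,588.58…
Interest: kr 579,790.00 × ((1 + 0.0135)^15 − 1) = kr 579,790.00 × 0.2228024… = kr 129,178.6247…
Total = kr 579,790.00 + kr 178,285.4250 + kr 129,178.6247… = kr 887,254.05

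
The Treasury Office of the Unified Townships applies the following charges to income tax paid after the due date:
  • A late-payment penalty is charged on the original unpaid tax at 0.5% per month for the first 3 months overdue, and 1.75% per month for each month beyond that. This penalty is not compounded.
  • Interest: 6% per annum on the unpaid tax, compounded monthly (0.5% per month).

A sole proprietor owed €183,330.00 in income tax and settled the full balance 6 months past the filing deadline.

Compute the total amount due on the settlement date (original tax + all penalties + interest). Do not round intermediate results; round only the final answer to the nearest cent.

€201,273.88

Penalty, months 1–3: 3 × 0.5% × €183,330.00 = €2,749.95
Penalty, months 4–6: 3 × 1.75% × €183,330.00 = €9,624.83…
Interest: €183,330.00 × ((1 + 0.005)^6 − 1) = €183,330.00 × 0.0303775… = €5,569.1088…
Total = €183,330.00 + €12,374.7750 + €5,569.1088… = €201,273.88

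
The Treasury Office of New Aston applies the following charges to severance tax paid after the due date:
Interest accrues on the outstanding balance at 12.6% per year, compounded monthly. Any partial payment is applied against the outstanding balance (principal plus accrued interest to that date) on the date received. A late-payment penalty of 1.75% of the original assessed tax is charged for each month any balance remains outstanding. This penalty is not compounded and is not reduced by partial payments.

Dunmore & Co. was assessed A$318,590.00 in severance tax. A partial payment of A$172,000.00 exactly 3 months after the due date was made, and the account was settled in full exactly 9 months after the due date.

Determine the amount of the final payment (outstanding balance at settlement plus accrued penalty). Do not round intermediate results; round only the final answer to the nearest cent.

A$217,046.18

Monthly rate = 12.6% ÷ 12 = 1.05%
Balance at month 3: A$318,590.0000 × (1 + 0.0105)^3 = A$328,731.3275…
After A$172,000.00 payment: A$328,731.3275… − A$172,000.00 = A$156,731.3275…
Balance at month 9: A$156,731.3275… × (1 + 0.0105)^6 = A$166,868.2529…
Penalty: 9 × 1.75% × A$318,590.00 = A$50,177.93…
Final settlement = outstanding balance + penalty = A$166,868.2529… + A$50,177.93… = A$217,046.18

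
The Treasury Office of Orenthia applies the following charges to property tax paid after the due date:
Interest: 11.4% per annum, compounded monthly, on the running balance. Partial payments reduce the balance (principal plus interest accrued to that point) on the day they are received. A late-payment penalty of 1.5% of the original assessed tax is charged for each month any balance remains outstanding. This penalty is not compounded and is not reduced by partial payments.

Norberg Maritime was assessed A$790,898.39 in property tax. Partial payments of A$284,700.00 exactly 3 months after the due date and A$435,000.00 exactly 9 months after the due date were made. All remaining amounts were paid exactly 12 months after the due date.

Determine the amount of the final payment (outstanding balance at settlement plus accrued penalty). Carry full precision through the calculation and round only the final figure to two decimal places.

A$270,782.63

Monthly rate = 11.4% ÷ 12 = 0.95%
Balance at month 3: A$790,898.3900 × (1 + 0.0095)^3 = A$813,653.8080…
After A$284,700.00 payment: A$813,653.8080… − A$284,700.00 = A$528,953.8080…
Balance at month 9: A$528,953.8080… × (1 + 0.0095)^6 = A$559,829.3813…
After A$435,000.00 payment: A$559,829.3813… − A$435,000.00 = A$124,829.3813…
Balance at month 12: A$124,829.3813… × (1 + 0.0095)^3 = A$128,420.9233…
Penalty: 12 × 1.5% × A$790,898.39 = A$142,361.71…
Final settlement = outstanding balance + penalty = A$128,420.9233… + A$142,361.71… = A$270,782.63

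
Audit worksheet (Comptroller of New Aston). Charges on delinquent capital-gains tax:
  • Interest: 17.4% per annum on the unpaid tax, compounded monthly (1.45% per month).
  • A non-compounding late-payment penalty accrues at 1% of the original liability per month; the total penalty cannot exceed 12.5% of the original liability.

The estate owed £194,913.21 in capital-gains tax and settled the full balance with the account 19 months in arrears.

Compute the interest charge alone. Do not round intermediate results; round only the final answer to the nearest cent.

Interest: £194,913.21 × ((1 + 0.0145)^19 − 1) = £194,913.21 × 0.3145859… = £61,316.9513…

£61,316.95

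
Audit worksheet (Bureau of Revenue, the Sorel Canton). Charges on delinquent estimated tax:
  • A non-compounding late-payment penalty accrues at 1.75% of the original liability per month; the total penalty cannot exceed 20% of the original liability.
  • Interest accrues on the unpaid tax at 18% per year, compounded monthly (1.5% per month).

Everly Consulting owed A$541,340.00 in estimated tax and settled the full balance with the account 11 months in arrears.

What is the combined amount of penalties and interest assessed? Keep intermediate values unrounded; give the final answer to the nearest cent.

A$200,538.83

Penalty: 11 × 1.75% × A$541,340.00 = A$104,207.95 (below the 20% cap of A$108,268.00)
Interest: A$541,340.00 × ((1 + 0.015)^11 − 1) = A$541,340.00 × 0.1779489… = A$96,330.8778…
Penalties + interest = A$104,207.9500 + A$96,330.8778… = A$200,538.83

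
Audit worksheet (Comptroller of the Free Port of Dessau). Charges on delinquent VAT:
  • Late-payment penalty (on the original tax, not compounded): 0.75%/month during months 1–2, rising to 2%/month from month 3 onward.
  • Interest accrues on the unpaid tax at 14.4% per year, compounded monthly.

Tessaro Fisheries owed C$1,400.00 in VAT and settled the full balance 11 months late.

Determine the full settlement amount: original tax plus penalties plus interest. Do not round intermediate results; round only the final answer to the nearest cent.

Penalty, months 1–2: 2 × 0.75% × C$1,400.00 = C$21.00
Penalty, months 3–11: 9 × 2% × C$1,400.00 = C$252.00
Interest (14.4%/yr ÷ 12 = 1.2%/month): C$1,400.00 × ((1 + 0.012)^11 − 1) = C$196.2969…
Total = C$1,400.00 + C$273.0000 + C$196.2969… = C$1,869.30

C$1,869.30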